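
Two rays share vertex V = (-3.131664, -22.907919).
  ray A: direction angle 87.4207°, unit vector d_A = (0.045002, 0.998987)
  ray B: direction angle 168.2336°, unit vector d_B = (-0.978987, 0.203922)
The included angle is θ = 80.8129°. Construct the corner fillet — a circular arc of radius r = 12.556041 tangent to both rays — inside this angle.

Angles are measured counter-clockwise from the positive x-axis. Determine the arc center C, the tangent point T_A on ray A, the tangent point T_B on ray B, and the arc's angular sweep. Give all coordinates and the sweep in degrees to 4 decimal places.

bisector direction at 127.8272° = (-0.613281,0.789864)
center distance |VC| = r/sin(θ/2) = 12.556041/sin(40.4064°) = 19.370460
C = V + |VC|·bis = (-15.0112,-7.6079)
T_A = V + ((C−V)·d_A)·d_A = V + 14.7499·d_A = (-2.4679,-8.1729)
T_B = V + ((C−V)·d_B)·d_B = V + 14.7499·d_B = (-17.5717,-19.9001)
sweep = 180° − θ = 99.1871°

center=(-15.0112,-7.6079) T_A=(-2.4679,-8.1729) T_B=(-17.5717,-19.9001) sweep=99.1871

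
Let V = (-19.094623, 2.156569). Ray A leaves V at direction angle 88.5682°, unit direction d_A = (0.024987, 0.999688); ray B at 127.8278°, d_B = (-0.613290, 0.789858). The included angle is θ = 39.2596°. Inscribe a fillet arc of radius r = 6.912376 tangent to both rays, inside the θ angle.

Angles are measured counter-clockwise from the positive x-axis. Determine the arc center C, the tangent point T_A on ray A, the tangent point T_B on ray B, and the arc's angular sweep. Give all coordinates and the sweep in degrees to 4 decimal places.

bisector direction at 108.1980° = (-0.312302,0.949983)
center distance |VC| = r/sin(θ/2) = 6.912376/sin(19.6298°) = 20.576130
C = V + |VC|·bis = (-25.5206,21.7035)
T_A = V + ((C−V)·d_A)·d_A = V + 19.3803·d_A = (-18.6104,21.5308)
T_B = V + ((C−V)·d_B)·d_B = V + 19.3803·d_B = (-30.9804,17.4642)
sweep = 180° − θ = 140.7404°

center=(-25.5206,21.7035) T_A=(-18.6104,21.5308) T_B=(-30.9804,17.4642) sweep=140.7404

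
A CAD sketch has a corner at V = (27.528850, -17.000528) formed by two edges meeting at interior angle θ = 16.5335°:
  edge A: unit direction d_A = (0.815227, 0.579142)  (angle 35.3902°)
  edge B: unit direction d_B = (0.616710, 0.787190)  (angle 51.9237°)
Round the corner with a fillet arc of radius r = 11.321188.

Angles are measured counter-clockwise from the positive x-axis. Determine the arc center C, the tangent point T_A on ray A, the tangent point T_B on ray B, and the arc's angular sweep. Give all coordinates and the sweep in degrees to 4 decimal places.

bisector direction at 43.6570° = (0.723486,0.690339)
center distance |VC| = r/sin(θ/2) = 11.321188/sin(8.2668°) = 78.738599
C = V + |VC|·bis = (84.4951,37.3558)
T_A = V + ((C−V)·d_A)·d_A = V + 77.9205·d_A = (91.0517,28.1265)
T_B = V + ((C−V)·d_B)·d_B = V + 77.9205·d_B = (75.5832,44.3377)
sweep = 180° − θ = 163.4665°

center=(84.4951,37.3558) T_A=(91.0517,28.1265) T_B=(75.5832,44.3377) sweep=163.4665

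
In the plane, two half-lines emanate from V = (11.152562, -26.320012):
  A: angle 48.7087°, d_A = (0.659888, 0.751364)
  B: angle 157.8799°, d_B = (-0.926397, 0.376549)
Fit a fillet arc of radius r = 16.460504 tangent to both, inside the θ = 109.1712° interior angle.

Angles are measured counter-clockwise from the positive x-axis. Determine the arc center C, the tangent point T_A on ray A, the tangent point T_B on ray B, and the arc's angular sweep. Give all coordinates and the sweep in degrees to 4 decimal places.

bisector direction at 103.2943° = (-0.229953,0.973202)
center distance |VC| = r/sin(θ/2) = 16.460504/sin(54.5856°) = 20.197379
C = V + |VC|·bis = (6.5081,-6.6639)
T_A = V + ((C−V)·d_A)·d_A = V + 11.7041·d_A = (18.8760,-17.5260)
T_B = V + ((C−V)·d_B)·d_B = V + 11.7041·d_B = (0.3099,-21.9128)
sweep = 180° − θ = 70.8288°

center=(6.5081,-6.6639) T_A=(18.8760,-17.5260) T_B=(0.3099,-21.9128) sweep=70.8288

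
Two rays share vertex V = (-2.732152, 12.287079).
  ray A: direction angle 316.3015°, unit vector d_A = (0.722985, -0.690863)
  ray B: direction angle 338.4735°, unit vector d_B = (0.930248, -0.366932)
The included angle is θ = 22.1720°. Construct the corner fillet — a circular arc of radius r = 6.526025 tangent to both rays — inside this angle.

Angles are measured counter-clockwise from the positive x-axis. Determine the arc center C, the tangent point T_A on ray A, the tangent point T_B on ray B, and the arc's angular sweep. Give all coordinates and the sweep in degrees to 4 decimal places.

bisector direction at 327.3875° = (0.842335,-0.538955)
center distance |VC| = r/sin(θ/2) = 6.526025/sin(11.0860°) = 33.939832
C = V + |VC|·bis = (25.8566,-6.0049)
T_A = V + ((C−V)·d_A)·d_A = V + 33.3065·d_A = (21.3480,-10.7232)
T_B = V + ((C−V)·d_B)·d_B = V + 33.3065·d_B = (28.2512,0.0659)
sweep = 180° − θ = 157.8280°

center=(25.8566,-6.0049) T_A=(21.3480,-10.7232) T_B=(28.2512,0.0659) sweep=157.8280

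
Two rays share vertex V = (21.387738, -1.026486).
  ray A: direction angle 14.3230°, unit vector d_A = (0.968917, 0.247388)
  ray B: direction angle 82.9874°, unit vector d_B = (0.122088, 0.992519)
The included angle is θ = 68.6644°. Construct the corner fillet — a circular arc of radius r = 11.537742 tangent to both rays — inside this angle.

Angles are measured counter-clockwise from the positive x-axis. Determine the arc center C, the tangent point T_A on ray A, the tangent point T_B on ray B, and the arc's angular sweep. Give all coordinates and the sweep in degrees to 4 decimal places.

bisector direction at 48.6552° = (0.660589,0.750748)
center distance |VC| = r/sin(θ/2) = 11.537742/sin(34.3322°) = 20.457344
C = V + |VC|·bis = (34.9016,14.3318)
T_A = V + ((C−V)·d_A)·d_A = V + 16.8933·d_A = (37.7559,3.1527)
T_B = V + ((C−V)·d_B)·d_B = V + 16.8933·d_B = (23.4502,15.7404)
sweep = 180° − θ = 111.3356°

center=(34.9016,14.3318) T_A=(37.7559,3.1527) T_B=(23.4502,15.7404) sweep=111.3356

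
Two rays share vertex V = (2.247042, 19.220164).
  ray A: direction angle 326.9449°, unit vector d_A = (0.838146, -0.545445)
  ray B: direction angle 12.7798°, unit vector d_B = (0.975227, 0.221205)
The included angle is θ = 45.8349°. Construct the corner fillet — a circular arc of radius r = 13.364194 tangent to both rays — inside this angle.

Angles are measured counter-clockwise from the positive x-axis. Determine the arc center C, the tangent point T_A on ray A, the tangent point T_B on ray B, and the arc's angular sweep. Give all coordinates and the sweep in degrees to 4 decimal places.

bisector direction at 349.8623° = (0.984388,-0.176014)
center distance |VC| = r/sin(θ/2) = 13.364194/sin(22.9174°) = 34.319568
C = V + |VC|·bis = (36.0308,13.1795)
T_A = V + ((C−V)·d_A)·d_A = V + 31.6106·d_A = (28.7414,1.9783)
T_B = V + ((C−V)·d_B)·d_B = V + 31.6106·d_B = (33.0746,26.2126)
sweep = 180° − θ = 134.1651°

center=(36.0308,13.1795) T_A=(28.7414,1.9783) T_B=(33.0746,26.2126) sweep=134.1651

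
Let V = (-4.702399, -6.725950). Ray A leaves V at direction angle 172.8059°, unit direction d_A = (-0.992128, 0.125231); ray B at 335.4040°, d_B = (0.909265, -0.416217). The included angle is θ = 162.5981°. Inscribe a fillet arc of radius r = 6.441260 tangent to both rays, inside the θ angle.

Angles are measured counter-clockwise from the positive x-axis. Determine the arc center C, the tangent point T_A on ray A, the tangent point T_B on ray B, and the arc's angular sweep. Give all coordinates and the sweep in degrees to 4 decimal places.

bisector direction at 254.1050° = (-0.273876,-0.961765)
center distance |VC| = r/sin(θ/2) = 6.441260/sin(81.2990°) = 6.516253
C = V + |VC|·bis = (-6.4870,-12.9931)
T_A = V + ((C−V)·d_A)·d_A = V + 0.9858·d_A = (-5.6804,-6.6025)
T_B = V + ((C−V)·d_B)·d_B = V + 0.9858·d_B = (-3.8061,-7.1362)
sweep = 180° − θ = 17.4019°

center=(-6.4870,-12.9931) T_A=(-5.6804,-6.6025) T_B=(-3.8061,-7.1362) sweep=17.4019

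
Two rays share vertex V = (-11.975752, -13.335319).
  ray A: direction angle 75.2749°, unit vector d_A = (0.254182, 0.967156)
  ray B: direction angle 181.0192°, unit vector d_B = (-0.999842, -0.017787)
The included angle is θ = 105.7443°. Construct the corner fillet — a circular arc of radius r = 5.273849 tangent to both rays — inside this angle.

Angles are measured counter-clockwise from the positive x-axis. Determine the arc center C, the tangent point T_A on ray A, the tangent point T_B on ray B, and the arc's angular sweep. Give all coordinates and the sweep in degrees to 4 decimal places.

bisector direction at 128.1471° = (-0.617682,0.786428)
center distance |VC| = r/sin(θ/2) = 5.273849/sin(52.8721°) = 6.614713
C = V + |VC|·bis = (-16.0615,-8.1333)
T_A = V + ((C−V)·d_A)·d_A = V + 3.9926·d_A = (-10.9609,-9.4738)
T_B = V + ((C−V)·d_B)·d_B = V + 3.9926·d_B = (-15.9677,-13.4063)
sweep = 180° − θ = 74.2557°

center=(-16.0615,-8.1333) T_A=(-10.9609,-9.4738) T_B=(-15.9677,-13.4063) sweep=74.2557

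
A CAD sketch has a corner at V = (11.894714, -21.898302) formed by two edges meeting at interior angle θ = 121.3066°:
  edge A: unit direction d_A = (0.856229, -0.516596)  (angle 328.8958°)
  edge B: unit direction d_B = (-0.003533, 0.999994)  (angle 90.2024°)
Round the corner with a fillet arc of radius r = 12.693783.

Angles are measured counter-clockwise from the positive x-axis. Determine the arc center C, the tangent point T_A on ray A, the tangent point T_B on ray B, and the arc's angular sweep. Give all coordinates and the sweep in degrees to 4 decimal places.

center=(24.5632,-14.7165) T_A=(18.0056,-25.5853) T_B=(11.8695,-14.7613) sweep=58.6934

bisector direction at 29.5491° = (0.869933,0.493169)
center distance |VC| = r/sin(θ/2) = 12.693783/sin(60.6533°) = 14.562600
C = V + |VC|·bis = (24.5632,-14.7165)
T_A = V + ((C−V)·d_A)·d_A = V + 7.1370·d_A = (18.0056,-25.5853)
T_B = V + ((C−V)·d_B)·d_B = V + 7.1370·d_B = (11.8695,-14.7613)
sweep = 180° − θ = 58.6934°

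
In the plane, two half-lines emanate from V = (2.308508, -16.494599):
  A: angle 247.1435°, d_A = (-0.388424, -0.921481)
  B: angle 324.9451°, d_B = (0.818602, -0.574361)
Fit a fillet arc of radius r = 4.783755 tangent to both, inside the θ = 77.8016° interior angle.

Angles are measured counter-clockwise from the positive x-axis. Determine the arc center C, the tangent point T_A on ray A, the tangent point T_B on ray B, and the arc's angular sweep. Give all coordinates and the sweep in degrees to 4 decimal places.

bisector direction at 286.0443° = (0.276381,-0.961048)
center distance |VC| = r/sin(θ/2) = 4.783755/sin(38.9008°) = 7.617761
C = V + |VC|·bis = (4.4139,-23.8156)
T_A = V + ((C−V)·d_A)·d_A = V + 5.9284·d_A = (0.0058,-21.9575)
T_B = V + ((C−V)·d_B)·d_B = V + 5.9284·d_B = (7.1615,-19.8996)
sweep = 180° − θ = 102.1984°

center=(4.4139,-23.8156) T_A=(0.0058,-21.9575) T_B=(7.1615,-19.8996) sweep=102.1984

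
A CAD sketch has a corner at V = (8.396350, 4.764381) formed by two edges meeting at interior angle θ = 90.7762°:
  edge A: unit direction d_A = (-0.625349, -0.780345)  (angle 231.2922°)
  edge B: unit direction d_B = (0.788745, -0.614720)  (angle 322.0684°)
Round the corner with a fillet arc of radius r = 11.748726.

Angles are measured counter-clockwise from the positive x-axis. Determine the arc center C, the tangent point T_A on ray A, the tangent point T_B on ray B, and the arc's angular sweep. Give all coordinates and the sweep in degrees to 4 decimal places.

bisector direction at 276.6803° = (0.116329,-0.993211)
center distance |VC| = r/sin(θ/2) = 11.748726/sin(45.3881°) = 16.503797
C = V + |VC|·bis = (10.3162,-11.6274)
T_A = V + ((C−V)·d_A)·d_A = V + 11.5906·d_A = (1.1482,-4.2803)
T_B = V + ((C−V)·d_B)·d_B = V + 11.5906·d_B = (17.5384,-2.3606)
sweep = 180° − θ = 89.2238°

center=(10.3162,-11.6274) T_A=(1.1482,-4.2803) T_B=(17.5384,-2.3606) sweep=89.2238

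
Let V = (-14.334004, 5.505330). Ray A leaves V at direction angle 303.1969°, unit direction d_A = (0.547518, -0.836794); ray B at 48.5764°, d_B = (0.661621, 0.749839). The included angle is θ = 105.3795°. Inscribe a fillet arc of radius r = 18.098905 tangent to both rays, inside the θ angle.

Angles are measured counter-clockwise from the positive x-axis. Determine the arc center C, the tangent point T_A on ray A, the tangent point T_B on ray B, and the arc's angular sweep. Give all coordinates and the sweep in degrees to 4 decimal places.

bisector direction at 355.8867° = (0.997424,-0.071730)
center distance |VC| = r/sin(θ/2) = 18.098905/sin(52.6897°) = 22.755469
C = V + |VC|·bis = (8.3628,3.8731)
T_A = V + ((C−V)·d_A)·d_A = V + 13.7928·d_A = (-6.7822,-6.0364)
T_B = V + ((C−V)·d_B)·d_B = V + 13.7928·d_B = (-5.2084,15.8477)
sweep = 180° − θ = 74.6205°

center=(8.3628,3.8731) T_A=(-6.7822,-6.0364) T_B=(-5.2084,15.8477) sweep=74.6205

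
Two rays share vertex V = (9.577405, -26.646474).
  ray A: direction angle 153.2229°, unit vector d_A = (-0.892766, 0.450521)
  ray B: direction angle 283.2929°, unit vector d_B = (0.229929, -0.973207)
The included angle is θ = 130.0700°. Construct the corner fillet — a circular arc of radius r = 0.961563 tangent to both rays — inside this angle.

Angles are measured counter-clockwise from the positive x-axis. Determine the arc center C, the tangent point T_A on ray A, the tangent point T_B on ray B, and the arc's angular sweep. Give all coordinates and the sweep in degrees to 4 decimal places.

center=(8.7445,-27.3032) T_A=(9.1777,-26.4448) T_B=(9.6803,-27.0821) sweep=49.9300

bisector direction at 218.2579° = (-0.785232,-0.619202)
center distance |VC| = r/sin(θ/2) = 0.961563/sin(65.0350°) = 1.060665
C = V + |VC|·bis = (8.7445,-27.3032)
T_A = V + ((C−V)·d_A)·d_A = V + 0.4477·d_A = (9.1777,-26.4448)
T_B = V + ((C−V)·d_B)·d_B = V + 0.4477·d_B = (9.6803,-27.0821)
sweep = 180° − θ = 49.9300°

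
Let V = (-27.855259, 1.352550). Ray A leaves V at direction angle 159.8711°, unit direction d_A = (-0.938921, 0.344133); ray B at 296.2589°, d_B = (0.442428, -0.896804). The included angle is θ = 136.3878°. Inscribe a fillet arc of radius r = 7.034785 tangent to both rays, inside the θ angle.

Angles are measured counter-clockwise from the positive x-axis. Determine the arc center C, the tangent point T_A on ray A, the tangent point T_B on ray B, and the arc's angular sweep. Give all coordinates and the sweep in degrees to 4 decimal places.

center=(-32.9188,-4.2840) T_A=(-30.4979,2.3211) T_B=(-26.6100,-1.1716) sweep=43.6122

bisector direction at 228.0650° = (-0.668287,-0.743903)
center distance |VC| = r/sin(θ/2) = 7.034785/sin(68.1939°) = 7.576943
C = V + |VC|·bis = (-32.9188,-4.2840)
T_A = V + ((C−V)·d_A)·d_A = V + 2.8146·d_A = (-30.4979,2.3211)
T_B = V + ((C−V)·d_B)·d_B = V + 2.8146·d_B = (-26.6100,-1.1716)
sweep = 180° − θ = 43.6122°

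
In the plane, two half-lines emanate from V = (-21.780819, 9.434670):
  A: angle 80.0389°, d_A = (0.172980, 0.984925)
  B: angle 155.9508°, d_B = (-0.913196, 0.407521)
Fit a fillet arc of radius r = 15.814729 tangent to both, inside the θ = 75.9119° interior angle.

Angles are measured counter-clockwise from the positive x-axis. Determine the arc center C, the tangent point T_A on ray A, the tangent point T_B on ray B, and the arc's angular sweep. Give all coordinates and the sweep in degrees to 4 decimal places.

center=(-33.8502,32.1387) T_A=(-18.2738,29.4031) T_B=(-40.2950,17.6968) sweep=104.0881

bisector direction at 117.9948° = (-0.469392,0.882990)
center distance |VC| = r/sin(θ/2) = 15.814729/sin(37.9560°) = 25.712688
C = V + |VC|·bis = (-33.8502,32.1387)
T_A = V + ((C−V)·d_A)·d_A = V + 20.2740·d_A = (-18.2738,29.4031)
T_B = V + ((C−V)·d_B)·d_B = V + 20.2740·d_B = (-40.2950,17.6968)
sweep = 180° − θ = 104.0881°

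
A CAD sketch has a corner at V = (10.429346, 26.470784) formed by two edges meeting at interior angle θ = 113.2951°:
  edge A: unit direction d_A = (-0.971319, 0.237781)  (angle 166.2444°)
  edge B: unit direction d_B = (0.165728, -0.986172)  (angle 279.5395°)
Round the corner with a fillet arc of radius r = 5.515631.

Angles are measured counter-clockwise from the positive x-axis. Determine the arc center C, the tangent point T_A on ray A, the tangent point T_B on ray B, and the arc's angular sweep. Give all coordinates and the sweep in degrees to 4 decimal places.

bisector direction at 222.8920° = (-0.732639,-0.680618)
center distance |VC| = r/sin(θ/2) = 5.515631/sin(56.6476°) = 6.603139
C = V + |VC|·bis = (5.5916,21.9766)
T_A = V + ((C−V)·d_A)·d_A = V + 3.6303·d_A = (6.9031,27.3340)
T_B = V + ((C−V)·d_B)·d_B = V + 3.6303·d_B = (11.0310,22.8907)
sweep = 180° − θ = 66.7049°

center=(5.5916,21.9766) T_A=(6.9031,27.3340) T_B=(11.0310,22.8907) sweep=66.7049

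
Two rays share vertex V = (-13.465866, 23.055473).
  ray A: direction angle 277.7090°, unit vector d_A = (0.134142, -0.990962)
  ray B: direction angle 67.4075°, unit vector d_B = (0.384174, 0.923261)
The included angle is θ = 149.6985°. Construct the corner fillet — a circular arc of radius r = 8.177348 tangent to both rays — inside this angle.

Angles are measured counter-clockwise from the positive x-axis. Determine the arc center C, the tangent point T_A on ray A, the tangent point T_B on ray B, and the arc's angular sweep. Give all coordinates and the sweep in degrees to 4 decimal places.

center=(-5.0654,21.9582) T_A=(-13.1689,20.8613) T_B=(-12.6152,25.0997) sweep=30.3015

bisector direction at 352.5582° = (0.991577,-0.129518)
center distance |VC| = r/sin(θ/2) = 8.177348/sin(74.8492°) = 8.471816
C = V + |VC|·bis = (-5.0654,21.9582)
T_A = V + ((C−V)·d_A)·d_A = V + 2.2142·d_A = (-13.1689,20.8613)
T_B = V + ((C−V)·d_B)·d_B = V + 2.2142·d_B = (-12.6152,25.0997)
sweep = 180° − θ = 30.3015°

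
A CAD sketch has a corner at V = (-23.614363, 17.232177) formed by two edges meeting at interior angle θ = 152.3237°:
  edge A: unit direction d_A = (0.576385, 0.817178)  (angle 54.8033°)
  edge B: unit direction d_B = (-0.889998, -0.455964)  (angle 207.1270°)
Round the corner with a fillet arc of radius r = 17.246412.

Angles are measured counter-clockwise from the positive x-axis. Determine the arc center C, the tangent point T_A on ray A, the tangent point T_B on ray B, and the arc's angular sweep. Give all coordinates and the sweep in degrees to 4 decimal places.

center=(-35.2591,30.6444) T_A=(-21.1657,20.7038) T_B=(-27.3953,15.2951) sweep=27.6763

bisector direction at 130.9651° = (-0.655600,0.755108)
center distance |VC| = r/sin(θ/2) = 17.246412/sin(76.1619°) = 17.761948
C = V + |VC|·bis = (-35.2591,30.6444)
T_A = V + ((C−V)·d_A)·d_A = V + 4.2483·d_A = (-21.1657,20.7038)
T_B = V + ((C−V)·d_B)·d_B = V + 4.2483·d_B = (-27.3953,15.2951)
sweep = 180° − θ = 27.6763°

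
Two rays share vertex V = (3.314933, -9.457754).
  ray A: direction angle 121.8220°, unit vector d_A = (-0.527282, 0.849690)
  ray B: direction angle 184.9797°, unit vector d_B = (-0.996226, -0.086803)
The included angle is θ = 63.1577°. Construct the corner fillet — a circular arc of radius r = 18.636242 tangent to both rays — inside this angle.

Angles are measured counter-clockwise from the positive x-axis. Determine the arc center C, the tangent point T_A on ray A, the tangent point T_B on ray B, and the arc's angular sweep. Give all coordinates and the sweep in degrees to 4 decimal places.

bisector direction at 153.4008° = (-0.894161,0.447746)
center distance |VC| = r/sin(θ/2) = 18.636242/sin(31.5788°) = 35.587660
C = V + |VC|·bis = (-28.5062,6.4765)
T_A = V + ((C−V)·d_A)·d_A = V + 30.3178·d_A = (-12.6711,16.3030)
T_B = V + ((C−V)·d_B)·d_B = V + 30.3178·d_B = (-26.8885,-12.0894)
sweep = 180° − θ = 116.8423°

center=(-28.5062,6.4765) T_A=(-12.6711,16.3030) T_B=(-26.8885,-12.0894) sweep=116.8423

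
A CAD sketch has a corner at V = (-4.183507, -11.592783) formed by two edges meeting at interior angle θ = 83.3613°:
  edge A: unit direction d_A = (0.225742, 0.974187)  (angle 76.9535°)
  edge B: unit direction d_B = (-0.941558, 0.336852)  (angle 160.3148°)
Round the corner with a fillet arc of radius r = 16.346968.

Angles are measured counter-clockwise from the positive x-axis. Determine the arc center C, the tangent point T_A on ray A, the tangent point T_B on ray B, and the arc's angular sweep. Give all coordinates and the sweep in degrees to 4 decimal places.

bisector direction at 118.6342° = (-0.479215,0.877698)
center distance |VC| = r/sin(θ/2) = 16.346968/sin(41.6806°) = 24.582714
C = V + |VC|·bis = (-15.9639,9.9834)
T_A = V + ((C−V)·d_A)·d_A = V + 18.3599·d_A = (-0.0389,6.2932)
T_B = V + ((C−V)·d_B)·d_B = V + 18.3599·d_B = (-21.4704,-5.4082)
sweep = 180° − θ = 96.6387°

center=(-15.9639,9.9834) T_A=(-0.0389,6.2932) T_B=(-21.4704,-5.4082) sweep=96.6387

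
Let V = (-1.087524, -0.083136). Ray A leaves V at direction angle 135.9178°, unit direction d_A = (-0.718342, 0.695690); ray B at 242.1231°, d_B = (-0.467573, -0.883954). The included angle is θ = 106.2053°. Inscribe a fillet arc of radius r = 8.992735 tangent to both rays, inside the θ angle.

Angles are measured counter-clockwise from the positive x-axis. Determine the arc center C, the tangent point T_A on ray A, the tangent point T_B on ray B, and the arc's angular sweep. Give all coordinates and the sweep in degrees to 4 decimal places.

bisector direction at 189.0204° = (-0.987632,-0.156787)
center distance |VC| = r/sin(θ/2) = 8.992735/sin(53.1026°) = 11.244961
C = V + |VC|·bis = (-12.1934,-1.8462)
T_A = V + ((C−V)·d_A)·d_A = V + 6.7513·d_A = (-5.9373,4.6137)
T_B = V + ((C−V)·d_B)·d_B = V + 6.7513·d_B = (-4.2442,-6.0510)
sweep = 180° − θ = 73.7947°

center=(-12.1934,-1.8462) T_A=(-5.9373,4.6137) T_B=(-4.2442,-6.0510) sweep=73.7947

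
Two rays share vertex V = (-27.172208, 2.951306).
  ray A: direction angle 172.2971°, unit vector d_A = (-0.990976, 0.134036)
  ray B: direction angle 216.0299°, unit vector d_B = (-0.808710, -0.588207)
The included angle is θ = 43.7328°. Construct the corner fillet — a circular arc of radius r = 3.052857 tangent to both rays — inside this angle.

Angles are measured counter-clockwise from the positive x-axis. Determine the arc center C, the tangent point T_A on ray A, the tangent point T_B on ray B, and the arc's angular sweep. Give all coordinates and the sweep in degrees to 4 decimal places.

bisector direction at 194.1635° = (-0.969601,-0.244690)
center distance |VC| = r/sin(θ/2) = 3.052857/sin(21.8664°) = 8.196830
C = V + |VC|·bis = (-35.1199,0.9456)
T_A = V + ((C−V)·d_A)·d_A = V + 7.6071·d_A = (-34.7107,3.9709)
T_B = V + ((C−V)·d_B)·d_B = V + 7.6071·d_B = (-33.3242,-1.5233)
sweep = 180° − θ = 136.2672°

center=(-35.1199,0.9456) T_A=(-34.7107,3.9709) T_B=(-33.3242,-1.5233) sweep=136.2672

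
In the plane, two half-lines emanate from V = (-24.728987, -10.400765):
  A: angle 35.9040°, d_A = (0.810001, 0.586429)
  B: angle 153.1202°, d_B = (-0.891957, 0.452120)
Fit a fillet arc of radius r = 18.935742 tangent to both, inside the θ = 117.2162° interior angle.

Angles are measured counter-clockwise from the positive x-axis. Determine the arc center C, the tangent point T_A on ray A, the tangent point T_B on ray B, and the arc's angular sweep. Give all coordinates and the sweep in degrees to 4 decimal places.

center=(-26.4741,11.7132) T_A=(-15.3696,-3.6247) T_B=(-35.0353,-5.1766) sweep=62.7838

bisector direction at 94.5121° = (-0.078670,0.996901)
center distance |VC| = r/sin(θ/2) = 18.935742/sin(58.6081°) = 22.182755
C = V + |VC|·bis = (-26.4741,11.7132)
T_A = V + ((C−V)·d_A)·d_A = V + 11.5548·d_A = (-15.3696,-3.6247)
T_B = V + ((C−V)·d_B)·d_B = V + 11.5548·d_B = (-35.0353,-5.1766)
sweep = 180° − θ = 62.7838°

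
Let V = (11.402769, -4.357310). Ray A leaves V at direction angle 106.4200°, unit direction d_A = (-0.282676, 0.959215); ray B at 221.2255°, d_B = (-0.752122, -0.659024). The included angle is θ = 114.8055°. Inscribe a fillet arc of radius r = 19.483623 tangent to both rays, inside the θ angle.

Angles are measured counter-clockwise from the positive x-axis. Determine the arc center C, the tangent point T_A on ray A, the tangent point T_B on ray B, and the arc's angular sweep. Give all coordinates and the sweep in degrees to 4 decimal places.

center=(-10.8081,2.0860) T_A=(7.8809,7.5935) T_B=(2.0321,-12.5681) sweep=65.1945

bisector direction at 163.8228° = (-0.960404,0.278610)
center distance |VC| = r/sin(θ/2) = 19.483623/sin(57.4027°) = 23.126559
C = V + |VC|·bis = (-10.8081,2.0860)
T_A = V + ((C−V)·d_A)·d_A = V + 12.4590·d_A = (7.8809,7.5935)
T_B = V + ((C−V)·d_B)·d_B = V + 12.4590·d_B = (2.0321,-12.5681)
sweep = 180° − θ = 65.1945°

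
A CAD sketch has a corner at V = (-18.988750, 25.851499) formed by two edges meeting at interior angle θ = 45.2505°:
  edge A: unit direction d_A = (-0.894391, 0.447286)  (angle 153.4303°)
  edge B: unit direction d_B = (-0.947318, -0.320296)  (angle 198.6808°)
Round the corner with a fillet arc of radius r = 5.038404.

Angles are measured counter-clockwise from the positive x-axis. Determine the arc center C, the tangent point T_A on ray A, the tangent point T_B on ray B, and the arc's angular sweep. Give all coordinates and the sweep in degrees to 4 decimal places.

center=(-32.0546,26.7524) T_A=(-29.8010,31.2587) T_B=(-30.4408,21.9795) sweep=134.7495

bisector direction at 176.0556° = (-0.997631,0.068789)
center distance |VC| = r/sin(θ/2) = 5.038404/sin(22.6253°) = 13.096896
C = V + |VC|·bis = (-32.0546,26.7524)
T_A = V + ((C−V)·d_A)·d_A = V + 12.0890·d_A = (-29.8010,31.2587)
T_B = V + ((C−V)·d_B)·d_B = V + 12.0890·d_B = (-30.4408,21.9795)
sweep = 180° − θ = 134.7495°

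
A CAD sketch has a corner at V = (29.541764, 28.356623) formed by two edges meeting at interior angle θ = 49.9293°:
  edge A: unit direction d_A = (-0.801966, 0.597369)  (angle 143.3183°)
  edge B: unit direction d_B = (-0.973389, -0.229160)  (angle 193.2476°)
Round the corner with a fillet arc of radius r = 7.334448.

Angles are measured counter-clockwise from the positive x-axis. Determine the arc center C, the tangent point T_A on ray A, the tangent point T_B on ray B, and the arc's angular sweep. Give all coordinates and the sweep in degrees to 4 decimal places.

bisector direction at 168.2829° = (-0.979162,0.203079)
center distance |VC| = r/sin(θ/2) = 7.334448/sin(24.9646°) = 17.377778
C = V + |VC|·bis = (12.5261,31.8857)
T_A = V + ((C−V)·d_A)·d_A = V + 15.7541·d_A = (16.9075,37.7677)
T_B = V + ((C−V)·d_B)·d_B = V + 15.7541·d_B = (14.2069,24.7464)
sweep = 180° − θ = 130.0707°

center=(12.5261,31.8857) T_A=(16.9075,37.7677) T_B=(14.2069,24.7464) sweep=130.0707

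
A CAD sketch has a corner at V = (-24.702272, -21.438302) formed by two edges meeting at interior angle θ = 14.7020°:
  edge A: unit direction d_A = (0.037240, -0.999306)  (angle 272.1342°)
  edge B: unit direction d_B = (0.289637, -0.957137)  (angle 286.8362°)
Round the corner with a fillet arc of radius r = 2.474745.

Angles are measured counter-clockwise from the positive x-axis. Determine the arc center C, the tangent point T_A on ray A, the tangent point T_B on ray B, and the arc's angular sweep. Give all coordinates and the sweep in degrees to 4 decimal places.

bisector direction at 279.4852° = (0.164793,-0.986328)
center distance |VC| = r/sin(θ/2) = 2.474745/sin(7.3510°) = 19.341884
C = V + |VC|·bis = (-21.5149,-40.5157)
T_A = V + ((C−V)·d_A)·d_A = V + 19.1829·d_A = (-23.9879,-40.6079)
T_B = V + ((C−V)·d_B)·d_B = V + 19.1829·d_B = (-19.1462,-39.7990)
sweep = 180° − θ = 165.2980°

center=(-21.5149,-40.5157) T_A=(-23.9879,-40.6079) T_B=(-19.1462,-39.7990) sweep=165.2980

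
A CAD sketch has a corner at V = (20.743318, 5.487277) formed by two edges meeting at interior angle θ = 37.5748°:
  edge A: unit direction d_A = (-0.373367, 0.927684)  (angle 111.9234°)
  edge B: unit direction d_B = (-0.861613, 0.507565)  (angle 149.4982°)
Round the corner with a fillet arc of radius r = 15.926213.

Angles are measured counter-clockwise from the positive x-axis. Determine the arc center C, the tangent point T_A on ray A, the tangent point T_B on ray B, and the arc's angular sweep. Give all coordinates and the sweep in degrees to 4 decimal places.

center=(-11.5110,42.9720) T_A=(3.2635,48.9184) T_B=(-19.5946,29.2498) sweep=142.4252

bisector direction at 130.7108° = (-0.652241,0.758011)
center distance |VC| = r/sin(θ/2) = 15.926213/sin(18.7874°) = 49.451457
C = V + |VC|·bis = (-11.5110,42.9720)
T_A = V + ((C−V)·d_A)·d_A = V + 46.8167·d_A = (3.2635,48.9184)
T_B = V + ((C−V)·d_B)·d_B = V + 46.8167·d_B = (-19.5946,29.2498)
sweep = 180° − θ = 142.4252°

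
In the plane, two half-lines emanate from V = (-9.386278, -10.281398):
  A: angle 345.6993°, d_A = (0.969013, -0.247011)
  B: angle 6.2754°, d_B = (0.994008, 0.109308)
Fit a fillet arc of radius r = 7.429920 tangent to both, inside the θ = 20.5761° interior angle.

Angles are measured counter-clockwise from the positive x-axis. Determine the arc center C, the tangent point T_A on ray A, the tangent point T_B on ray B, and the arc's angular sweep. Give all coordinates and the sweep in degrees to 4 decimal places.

bisector direction at 355.9873° = (0.997549,-0.069977)
center distance |VC| = r/sin(θ/2) = 7.429920/sin(10.2881°) = 41.601593
C = V + |VC|·bis = (32.1133,-13.1925)
T_A = V + ((C−V)·d_A)·d_A = V + 40.9327·d_A = (30.2781,-20.3922)
T_B = V + ((C−V)·d_B)·d_B = V + 40.9327·d_B = (31.3012,-5.8071)
sweep = 180° − θ = 159.4239°

center=(32.1133,-13.1925) T_A=(30.2781,-20.3922) T_B=(31.3012,-5.8071) sweep=159.4239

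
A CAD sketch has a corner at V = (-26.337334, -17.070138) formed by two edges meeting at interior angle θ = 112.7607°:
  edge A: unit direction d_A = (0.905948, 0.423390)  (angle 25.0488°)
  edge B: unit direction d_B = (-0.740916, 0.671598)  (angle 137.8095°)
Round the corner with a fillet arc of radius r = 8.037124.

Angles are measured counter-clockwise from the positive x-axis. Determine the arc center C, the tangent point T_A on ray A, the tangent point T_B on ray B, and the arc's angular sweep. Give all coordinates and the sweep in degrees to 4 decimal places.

center=(-24.8989,-7.5264) T_A=(-21.4961,-14.8076) T_B=(-30.2967,-13.4812) sweep=67.2393

bisector direction at 81.4291° = (0.149032,0.988832)
center distance |VC| = r/sin(θ/2) = 8.037124/sin(56.3803°) = 9.651520
C = V + |VC|·bis = (-24.8989,-7.5264)
T_A = V + ((C−V)·d_A)·d_A = V + 5.3438·d_A = (-21.4961,-14.8076)
T_B = V + ((C−V)·d_B)·d_B = V + 5.3438·d_B = (-30.2967,-13.4812)
sweep = 180° − θ = 67.2393°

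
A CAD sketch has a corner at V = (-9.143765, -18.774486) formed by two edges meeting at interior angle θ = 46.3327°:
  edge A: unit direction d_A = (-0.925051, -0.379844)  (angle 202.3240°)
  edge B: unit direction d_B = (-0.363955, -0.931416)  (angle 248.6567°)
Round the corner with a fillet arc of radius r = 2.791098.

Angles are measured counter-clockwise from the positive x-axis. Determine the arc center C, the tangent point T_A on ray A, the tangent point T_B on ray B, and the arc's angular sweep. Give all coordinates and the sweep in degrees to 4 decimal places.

center=(-14.1174,-23.8340) T_A=(-15.1776,-21.2521) T_B=(-11.5177,-24.8498) sweep=133.6673

bisector direction at 225.4904° = (-0.701029,-0.713132)
center distance |VC| = r/sin(θ/2) = 2.791098/sin(23.1664°) = 7.094773
C = V + |VC|·bis = (-14.1174,-23.8340)
T_A = V + ((C−V)·d_A)·d_A = V + 6.5227·d_A = (-15.1776,-21.2521)
T_B = V + ((C−V)·d_B)·d_B = V + 6.5227·d_B = (-11.5177,-24.8498)
sweep = 180° − θ = 133.6673°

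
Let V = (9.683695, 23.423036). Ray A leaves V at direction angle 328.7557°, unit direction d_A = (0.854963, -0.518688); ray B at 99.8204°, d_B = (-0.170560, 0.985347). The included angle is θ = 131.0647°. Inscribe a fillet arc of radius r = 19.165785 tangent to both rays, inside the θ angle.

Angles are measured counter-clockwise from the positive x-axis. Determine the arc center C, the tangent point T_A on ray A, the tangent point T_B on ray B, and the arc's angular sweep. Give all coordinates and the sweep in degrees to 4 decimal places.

center=(27.0811,35.2855) T_A=(17.1401,18.8994) T_B=(8.1962,32.0165) sweep=48.9353

bisector direction at 34.2881° = (0.826216,0.563354)
center distance |VC| = r/sin(θ/2) = 19.165785/sin(65.5323°) = 21.056784
C = V + |VC|·bis = (27.0811,35.2855)
T_A = V + ((C−V)·d_A)·d_A = V + 8.7213·d_A = (17.1401,18.8994)
T_B = V + ((C−V)·d_B)·d_B = V + 8.7213·d_B = (8.1962,32.0165)
sweep = 180° − θ = 48.9353°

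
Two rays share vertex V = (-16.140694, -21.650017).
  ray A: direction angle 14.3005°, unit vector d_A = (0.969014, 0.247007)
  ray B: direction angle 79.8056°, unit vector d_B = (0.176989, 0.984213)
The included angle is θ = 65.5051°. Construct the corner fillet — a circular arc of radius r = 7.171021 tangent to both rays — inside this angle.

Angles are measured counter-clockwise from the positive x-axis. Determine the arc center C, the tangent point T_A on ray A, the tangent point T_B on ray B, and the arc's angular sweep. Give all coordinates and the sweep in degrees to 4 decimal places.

bisector direction at 47.0530° = (0.681321,0.731985)
center distance |VC| = r/sin(θ/2) = 7.171021/sin(32.7525°) = 13.254830
C = V + |VC|·bis = (-7.1099,-11.9477)
T_A = V + ((C−V)·d_A)·d_A = V + 11.1475·d_A = (-5.3386,-18.8965)
T_B = V + ((C−V)·d_B)·d_B = V + 11.1475·d_B = (-14.1677,-10.6785)
sweep = 180° − θ = 114.4949°

center=(-7.1099,-11.9477) T_A=(-5.3386,-18.8965) T_B=(-14.1677,-10.6785) sweep=114.4949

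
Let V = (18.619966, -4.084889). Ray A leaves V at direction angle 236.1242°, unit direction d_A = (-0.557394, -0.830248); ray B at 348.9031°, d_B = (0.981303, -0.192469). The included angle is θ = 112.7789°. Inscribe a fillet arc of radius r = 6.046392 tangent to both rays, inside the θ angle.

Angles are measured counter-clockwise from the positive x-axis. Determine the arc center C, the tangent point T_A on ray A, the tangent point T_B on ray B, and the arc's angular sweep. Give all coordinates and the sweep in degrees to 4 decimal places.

bisector direction at 292.5136° = (0.382904,-0.923788)
center distance |VC| = r/sin(θ/2) = 6.046392/sin(56.3894°) = 7.260148
C = V + |VC|·bis = (21.3999,-10.7917)
T_A = V + ((C−V)·d_A)·d_A = V + 4.0188·d_A = (16.3799,-7.4215)
T_B = V + ((C−V)·d_B)·d_B = V + 4.0188·d_B = (22.5636,-4.8584)
sweep = 180° − θ = 67.2211°

center=(21.3999,-10.7917) T_A=(16.3799,-7.4215) T_B=(22.5636,-4.8584) sweep=67.2211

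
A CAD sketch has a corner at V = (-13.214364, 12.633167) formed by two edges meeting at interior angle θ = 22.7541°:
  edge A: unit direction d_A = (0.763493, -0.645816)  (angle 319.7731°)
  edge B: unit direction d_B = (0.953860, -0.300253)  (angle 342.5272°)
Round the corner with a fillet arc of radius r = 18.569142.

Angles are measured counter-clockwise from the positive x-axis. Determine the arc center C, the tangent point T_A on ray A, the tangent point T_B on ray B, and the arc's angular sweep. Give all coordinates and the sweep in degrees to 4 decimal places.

bisector direction at 331.1501° = (0.875887,-0.482516)
center distance |VC| = r/sin(θ/2) = 18.569142/sin(11.3771°) = 94.133134
C = V + |VC|·bis = (69.2356,-32.7876)
T_A = V + ((C−V)·d_A)·d_A = V + 92.2834·d_A = (57.2434,-46.9650)
T_B = V + ((C−V)·d_B)·d_B = V + 92.2834·d_B = (74.8111,-15.0752)
sweep = 180° − θ = 157.2459°

center=(69.2356,-32.7876) T_A=(57.2434,-46.9650) T_B=(74.8111,-15.0752) sweep=157.2459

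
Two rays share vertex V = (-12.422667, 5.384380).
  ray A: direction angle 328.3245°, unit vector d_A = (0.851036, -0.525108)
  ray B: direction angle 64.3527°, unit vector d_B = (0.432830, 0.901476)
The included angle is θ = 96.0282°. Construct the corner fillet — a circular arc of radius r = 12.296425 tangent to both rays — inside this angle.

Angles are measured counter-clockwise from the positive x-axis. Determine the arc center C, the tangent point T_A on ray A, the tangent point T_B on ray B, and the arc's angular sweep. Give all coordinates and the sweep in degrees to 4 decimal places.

center=(3.4521,10.0381) T_A=(-3.0049,-0.4266) T_B=(-7.6329,15.3604) sweep=83.9718

bisector direction at 16.3386° = (0.959616,0.281313)
center distance |VC| = r/sin(θ/2) = 12.296425/sin(48.0141°) = 16.542807
C = V + |VC|·bis = (3.4521,10.0381)
T_A = V + ((C−V)·d_A)·d_A = V + 11.0663·d_A = (-3.0049,-0.4266)
T_B = V + ((C−V)·d_B)·d_B = V + 11.0663·d_B = (-7.6329,15.3604)
sweep = 180° − θ = 83.9718°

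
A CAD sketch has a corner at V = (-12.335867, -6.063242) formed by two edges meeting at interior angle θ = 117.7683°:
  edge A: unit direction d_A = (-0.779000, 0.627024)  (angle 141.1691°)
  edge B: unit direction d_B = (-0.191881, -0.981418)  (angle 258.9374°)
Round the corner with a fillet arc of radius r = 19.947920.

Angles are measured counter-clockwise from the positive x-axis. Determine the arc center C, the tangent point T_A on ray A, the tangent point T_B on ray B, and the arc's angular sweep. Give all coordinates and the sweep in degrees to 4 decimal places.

bisector direction at 200.0532° = (-0.939374,-0.342893)
center distance |VC| = r/sin(θ/2) = 19.947920/sin(58.8841°) = 23.300265
C = V + |VC|·bis = (-34.2235,-14.0527)
T_A = V + ((C−V)·d_A)·d_A = V + 12.0409·d_A = (-21.7157,1.4867)
T_B = V + ((C−V)·d_B)·d_B = V + 12.0409·d_B = (-14.6463,-17.8804)
sweep = 180° − θ = 62.2317°

center=(-34.2235,-14.0527) T_A=(-21.7157,1.4867) T_B=(-14.6463,-17.8804) sweep=62.2317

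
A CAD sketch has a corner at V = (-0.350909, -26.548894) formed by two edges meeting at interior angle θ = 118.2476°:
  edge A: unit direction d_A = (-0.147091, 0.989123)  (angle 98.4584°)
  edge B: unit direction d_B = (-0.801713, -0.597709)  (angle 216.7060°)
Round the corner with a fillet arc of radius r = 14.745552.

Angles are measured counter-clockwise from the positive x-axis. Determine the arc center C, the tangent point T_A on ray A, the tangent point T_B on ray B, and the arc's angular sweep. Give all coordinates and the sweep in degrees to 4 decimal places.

bisector direction at 157.5822° = (-0.924428,0.381358)
center distance |VC| = r/sin(θ/2) = 14.745552/sin(59.1238°) = 17.180388
C = V + |VC|·bis = (-16.2329,-19.9970)
T_A = V + ((C−V)·d_A)·d_A = V + 8.8167·d_A = (-1.6478,-17.8281)
T_B = V + ((C−V)·d_B)·d_B = V + 8.8167·d_B = (-7.4194,-31.8187)
sweep = 180° − θ = 61.7524°

center=(-16.2329,-19.9970) T_A=(-1.6478,-17.8281) T_B=(-7.4194,-31.8187) sweep=61.7524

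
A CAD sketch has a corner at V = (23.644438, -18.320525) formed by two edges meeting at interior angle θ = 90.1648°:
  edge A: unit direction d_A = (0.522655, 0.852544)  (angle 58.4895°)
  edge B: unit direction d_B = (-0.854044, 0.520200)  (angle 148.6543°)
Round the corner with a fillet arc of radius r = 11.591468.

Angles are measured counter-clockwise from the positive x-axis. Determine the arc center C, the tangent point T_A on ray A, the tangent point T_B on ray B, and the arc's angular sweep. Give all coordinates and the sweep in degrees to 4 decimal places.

bisector direction at 103.5719° = (-0.234665,0.972076)
center distance |VC| = r/sin(θ/2) = 11.591468/sin(45.0824°) = 16.369287
C = V + |VC|·bis = (19.8031,-2.4083)
T_A = V + ((C−V)·d_A)·d_A = V + 11.5582·d_A = (29.6854,-8.4667)
T_B = V + ((C−V)·d_B)·d_B = V + 11.5582·d_B = (13.7732,-12.3080)
sweep = 180° − θ = 89.8352°

center=(19.8031,-2.4083) T_A=(29.6854,-8.4667) T_B=(13.7732,-12.3080) sweep=89.8352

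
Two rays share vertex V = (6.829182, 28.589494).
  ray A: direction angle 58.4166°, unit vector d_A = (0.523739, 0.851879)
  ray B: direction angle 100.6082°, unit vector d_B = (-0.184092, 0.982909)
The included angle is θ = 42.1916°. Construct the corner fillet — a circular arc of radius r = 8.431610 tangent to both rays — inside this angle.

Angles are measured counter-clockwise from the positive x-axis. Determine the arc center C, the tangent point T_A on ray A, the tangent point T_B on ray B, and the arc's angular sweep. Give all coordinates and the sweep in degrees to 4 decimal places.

center=(11.0932,51.6239) T_A=(18.2759,47.2080) T_B=(2.8057,50.0718) sweep=137.8084

bisector direction at 79.5124° = (0.182023,0.983294)
center distance |VC| = r/sin(θ/2) = 8.431610/sin(21.0958°) = 23.425797
C = V + |VC|·bis = (11.0932,51.6239)
T_A = V + ((C−V)·d_A)·d_A = V + 21.8558·d_A = (18.2759,47.2080)
T_B = V + ((C−V)·d_B)·d_B = V + 21.8558·d_B = (2.8057,50.0718)
sweep = 180° − θ = 137.8084°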